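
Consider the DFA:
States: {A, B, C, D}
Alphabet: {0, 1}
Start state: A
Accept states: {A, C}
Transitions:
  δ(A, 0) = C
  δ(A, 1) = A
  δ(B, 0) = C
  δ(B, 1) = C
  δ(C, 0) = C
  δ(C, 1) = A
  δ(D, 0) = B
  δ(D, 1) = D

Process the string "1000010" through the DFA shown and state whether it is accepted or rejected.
Processing string "1000010":
  A --1--> A
  A --0--> C
  C --0--> C
  C --0--> C
  C --0--> C
  C --1--> A
  A --0--> C
Final state: C
Accept states: {A, C}
Yes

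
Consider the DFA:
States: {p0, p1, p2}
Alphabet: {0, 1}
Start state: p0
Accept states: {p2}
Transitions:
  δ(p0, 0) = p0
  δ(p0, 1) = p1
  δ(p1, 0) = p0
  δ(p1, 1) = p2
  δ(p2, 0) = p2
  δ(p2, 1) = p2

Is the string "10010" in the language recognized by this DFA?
Processing string "10010":
  p0 --1--> p1
  p1 --0--> p0
  p0 --0--> p0
  p0 --1--> p1
  p1 --0--> p0
Final state: p0
Accept states: {p2}
No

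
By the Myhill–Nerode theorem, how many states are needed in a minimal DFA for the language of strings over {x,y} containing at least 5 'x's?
By Myhill–Nerode, count the distinguishable equivalence classes: 6 classes — having seen 0, 1, …, 4, or ≥5 copies of 'x'; any two classes i < j (j ≤ 5) are distinguished by the string x^(5−j), which takes class j to 5 copies (accepted) but leaves class i below 5 (rejected).
6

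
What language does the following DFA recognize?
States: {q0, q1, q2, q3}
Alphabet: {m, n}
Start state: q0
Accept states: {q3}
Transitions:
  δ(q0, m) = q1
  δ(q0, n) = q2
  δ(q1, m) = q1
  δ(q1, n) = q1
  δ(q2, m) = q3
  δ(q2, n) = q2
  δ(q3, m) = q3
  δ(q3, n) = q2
Testing a few strings:
  'nnmn' → reject
  'mnnn' → reject
  'nmm' → accept
  'nnm' → accept
State roles: q0=no input read; q1=started with m (dead); q2=started with n, last symbol n; q3=started with n, last symbol m
All strings over {m,n} that start with n and end with m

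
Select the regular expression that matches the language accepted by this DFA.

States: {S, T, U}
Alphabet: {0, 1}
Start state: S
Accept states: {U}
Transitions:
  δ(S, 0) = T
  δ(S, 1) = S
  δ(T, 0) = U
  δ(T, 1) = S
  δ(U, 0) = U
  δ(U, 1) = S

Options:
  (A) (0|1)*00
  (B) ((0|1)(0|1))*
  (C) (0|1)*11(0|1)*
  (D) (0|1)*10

Check each option against the DFA on short strings; one disagreement eliminates an option:
  (A) (0|1)*00: agrees with the DFA on every string of length ≤ 6
  (B) ((0|1)(0|1))*: on ε the DFA stays in S and rejects (S ∉ Accept), but the regex matches it → eliminate
  (C) (0|1)*11(0|1)*: on '00' the DFA goes S → T → U and accepts (U ∈ Accept), but the regex does not match it → eliminate
  (D) (0|1)*10: on '00' the DFA goes S → T → U and accepts (U ∈ Accept), but the regex does not match it → eliminate
Only (A) is consistent with the DFA.
(A) (0|1)*00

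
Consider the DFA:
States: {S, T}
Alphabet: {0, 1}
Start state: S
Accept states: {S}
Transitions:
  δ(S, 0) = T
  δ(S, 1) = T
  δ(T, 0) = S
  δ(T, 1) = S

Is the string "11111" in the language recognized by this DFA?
Processing string "11111":
  S --1--> T
  T --1--> S
  S --1--> T
  T --1--> S
  S --1--> T
Final state: T
Accept states: {S}
No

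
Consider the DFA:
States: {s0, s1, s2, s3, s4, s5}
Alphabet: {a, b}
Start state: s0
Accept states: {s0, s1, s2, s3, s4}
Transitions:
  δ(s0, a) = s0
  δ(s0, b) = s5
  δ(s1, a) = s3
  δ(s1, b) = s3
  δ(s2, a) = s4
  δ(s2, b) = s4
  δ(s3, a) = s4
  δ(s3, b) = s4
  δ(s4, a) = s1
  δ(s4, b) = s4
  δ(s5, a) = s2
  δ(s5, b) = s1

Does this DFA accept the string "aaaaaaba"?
Processing string "aaaaaaba":
  s0 --a--> s0
  s0 --a--> s0
  s0 --a--> s0
  s0 --a--> s0
  s0 --a--> s0
  s0 --a--> s0
  s0 --b--> s5
  s5 --a--> s2
Final state: s2
Accept states: {s0, s1, s2, s3, s4}
Yes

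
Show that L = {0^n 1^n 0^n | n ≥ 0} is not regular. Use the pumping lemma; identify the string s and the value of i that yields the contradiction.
Assume L is regular with pumping length p. Idea: pumping the first 0-block unbalances it against the other two.
Choose s = 0^p 1^p 0^p ∈ L (|s| = 3p ≥ p). By the pumping lemma, s = xyz with |xy| ≤ p, |y| > 0, so y = 0^k with k ≥ 1, inside the first 0-block. Then xy²z = 0^(p+k) 1^p 0^p. The first block has length p+k ≠ p, so the three block lengths are no longer equal and xy²z ∉ L.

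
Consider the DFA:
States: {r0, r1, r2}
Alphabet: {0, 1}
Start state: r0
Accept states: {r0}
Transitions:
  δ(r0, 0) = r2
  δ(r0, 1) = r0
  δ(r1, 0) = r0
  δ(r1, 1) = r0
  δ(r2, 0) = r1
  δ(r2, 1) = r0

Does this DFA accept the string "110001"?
Processing string "110001":
  r0 --1--> r0
  r0 --1--> r0
  r0 --0--> r2
  r2 --0--> r1
  r1 --0--> r0
  r0 --1--> r0
Final state: r0
Accept states: {r0}
Yes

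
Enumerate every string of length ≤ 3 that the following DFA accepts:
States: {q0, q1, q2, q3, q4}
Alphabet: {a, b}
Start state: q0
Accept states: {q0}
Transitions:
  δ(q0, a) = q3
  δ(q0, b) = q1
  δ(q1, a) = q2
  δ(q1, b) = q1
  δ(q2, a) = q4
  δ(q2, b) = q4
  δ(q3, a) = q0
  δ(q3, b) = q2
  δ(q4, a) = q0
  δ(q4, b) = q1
ε, aa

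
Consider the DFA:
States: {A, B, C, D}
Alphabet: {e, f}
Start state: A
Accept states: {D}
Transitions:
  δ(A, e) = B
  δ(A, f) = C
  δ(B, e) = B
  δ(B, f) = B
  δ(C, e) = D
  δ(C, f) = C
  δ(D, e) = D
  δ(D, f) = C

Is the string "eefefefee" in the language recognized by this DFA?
Processing string "eefefefee":
  A --e--> B
  B --e--> B
  B --f--> B
  B --e--> B
  B --f--> B
  B --e--> B
  B --f--> B
  B --e--> B
  B --e--> B
Final state: B
Accept states: {D}
No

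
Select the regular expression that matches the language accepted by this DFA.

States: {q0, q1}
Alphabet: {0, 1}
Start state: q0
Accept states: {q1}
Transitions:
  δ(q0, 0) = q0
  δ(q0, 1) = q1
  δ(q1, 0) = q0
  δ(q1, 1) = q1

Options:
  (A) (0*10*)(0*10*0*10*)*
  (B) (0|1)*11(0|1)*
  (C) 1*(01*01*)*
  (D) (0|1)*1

Check each option against the DFA on short strings; one disagreement eliminates an option:
  (A) (0*10*)(0*10*0*10*)*: on '10' the DFA goes q0 → q1 → q0 and rejects (q0 ∉ Accept), but the regex matches it → eliminate
  (B) (0|1)*11(0|1)*: on '1' the DFA goes q0 → q1 and accepts (q1 ∈ Accept), but the regex does not match it → eliminate
  (C) 1*(01*01*)*: on ε the DFA stays in q0 and rejects (q0 ∉ Accept), but the regex matches it → eliminate
  (D) (0|1)*1: agrees with the DFA on every string of length ≤ 6
Only (D) is consistent with the DFA.
(D) (0|1)*1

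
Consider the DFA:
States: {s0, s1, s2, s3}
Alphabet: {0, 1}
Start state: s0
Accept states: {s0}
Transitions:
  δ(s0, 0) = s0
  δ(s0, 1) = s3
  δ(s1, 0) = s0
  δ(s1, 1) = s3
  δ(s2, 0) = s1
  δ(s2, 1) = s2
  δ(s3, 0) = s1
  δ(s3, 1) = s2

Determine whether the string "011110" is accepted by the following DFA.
Processing string "011110":
  s0 --0--> s0
  s0 --1--> s3
  s3 --1--> s2
  s2 --1--> s2
  s2 --1--> s2
  s2 --0--> s1
Final state: s1
Accept states: {s0}
No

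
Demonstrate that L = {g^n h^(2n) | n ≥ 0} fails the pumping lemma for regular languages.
Assume L is regular with pumping length p. Idea: pumping the g-block breaks the 1:2 ratio.
Choose s = g^p h^(2p) (length 3p ≥ p). By the pumping lemma, s = xyz with |xy| ≤ p, |y| > 0, so y = g^k with k ≥ 1. Then xy²z = g^(p+k) h^(2p). For this to be in L we would need 2p = 2(p+k), i.e. 2k = 0, contradicting k ≥ 1. So xy²z ∉ L.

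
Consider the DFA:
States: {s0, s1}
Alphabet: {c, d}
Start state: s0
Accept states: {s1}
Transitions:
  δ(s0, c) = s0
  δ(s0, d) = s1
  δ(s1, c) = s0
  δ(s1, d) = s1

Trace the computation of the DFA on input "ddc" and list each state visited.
read 'd': s0 → s1
  read 'd': s1 → s1
  read 'c': s1 → s0
s0 -> s1 -> s1 -> s0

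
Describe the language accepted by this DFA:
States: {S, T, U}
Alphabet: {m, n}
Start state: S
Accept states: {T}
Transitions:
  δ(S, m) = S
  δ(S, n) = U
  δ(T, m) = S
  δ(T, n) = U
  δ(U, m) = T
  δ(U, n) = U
Testing a few strings:
  'mnn' → reject
  'nn' → reject
  'nm' → accept
  'nmm' → reject
State roles: S=no suffix match; T=suffix is nm; U=one trailing n
All strings over {m,n} ending with nm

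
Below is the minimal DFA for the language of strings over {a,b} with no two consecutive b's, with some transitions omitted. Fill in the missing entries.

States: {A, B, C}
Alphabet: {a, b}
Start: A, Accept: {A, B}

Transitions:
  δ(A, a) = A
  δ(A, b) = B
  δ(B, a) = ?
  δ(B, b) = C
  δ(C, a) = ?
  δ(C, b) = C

From the language and accept set, identify what each state tracks — A: last symbol not b (ok); B: last symbol b (ok); C: saw bb (dead).
Each missing δ(q, a) is the state matching the new tracked value after reading a.
δ(B, a) = A; δ(C, a) = C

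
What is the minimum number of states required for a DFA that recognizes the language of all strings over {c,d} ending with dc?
By Myhill–Nerode, count the distinguishable equivalence classes: three classes — suffix matches ε, d, or dc.
3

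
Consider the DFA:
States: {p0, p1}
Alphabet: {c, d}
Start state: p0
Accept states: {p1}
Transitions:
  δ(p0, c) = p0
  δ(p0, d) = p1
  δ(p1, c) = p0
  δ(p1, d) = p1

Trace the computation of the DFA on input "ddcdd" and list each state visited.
read 'd': p0 → p1
  read 'd': p1 → p1
  read 'c': p1 → p0
  read 'd': p0 → p1
  read 'd': p1 → p1
p0 -> p1 -> p1 -> p0 -> p1 -> p1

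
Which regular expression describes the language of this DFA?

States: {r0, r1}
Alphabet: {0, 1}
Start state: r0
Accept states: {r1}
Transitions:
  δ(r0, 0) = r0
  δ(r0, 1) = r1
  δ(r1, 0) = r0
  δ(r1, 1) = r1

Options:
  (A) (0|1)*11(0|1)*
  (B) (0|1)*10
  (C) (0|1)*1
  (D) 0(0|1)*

Check each option against the DFA on short strings; one disagreement eliminates an option:
  (A) (0|1)*11(0|1)*: on '1' the DFA goes r0 → r1 and accepts (r1 ∈ Accept), but the regex does not match it → eliminate
  (B) (0|1)*10: on '1' the DFA goes r0 → r1 and accepts (r1 ∈ Accept), but the regex does not match it → eliminate
  (C) (0|1)*1: agrees with the DFA on every string of length ≤ 6
  (D) 0(0|1)*: on '0' the DFA goes r0 → r0 and rejects (r0 ∉ Accept), but the regex matches it → eliminate
Only (C) is consistent with the DFA.
(C) (0|1)*1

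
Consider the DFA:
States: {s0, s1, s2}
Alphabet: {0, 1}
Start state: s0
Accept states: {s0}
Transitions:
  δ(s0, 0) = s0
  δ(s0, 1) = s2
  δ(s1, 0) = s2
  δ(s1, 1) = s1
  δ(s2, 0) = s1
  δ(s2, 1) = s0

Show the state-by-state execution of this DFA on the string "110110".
read '1': s0 → s2
  read '1': s2 → s0
  read '0': s0 → s0
  read '1': s0 → s2
  read '1': s2 → s0
  read '0': s0 → s0
s0 -> s2 -> s0 -> s0 -> s2 -> s0 -> s0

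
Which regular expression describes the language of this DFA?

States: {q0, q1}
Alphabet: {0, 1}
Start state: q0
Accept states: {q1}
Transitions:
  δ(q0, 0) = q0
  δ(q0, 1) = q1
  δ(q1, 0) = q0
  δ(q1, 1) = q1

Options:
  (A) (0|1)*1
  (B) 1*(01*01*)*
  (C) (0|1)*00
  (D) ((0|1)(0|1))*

Check each option against the DFA on short strings; one disagreement eliminates an option:
  (A) (0|1)*1: agrees with the DFA on every string of length ≤ 6
  (B) 1*(01*01*)*: on ε the DFA stays in q0 and rejects (q0 ∉ Accept), but the regex matches it → eliminate
  (C) (0|1)*00: on '1' the DFA goes q0 → q1 and accepts (q1 ∈ Accept), but the regex does not match it → eliminate
  (D) ((0|1)(0|1))*: on ε the DFA stays in q0 and rejects (q0 ∉ Accept), but the regex matches it → eliminate
Only (A) is consistent with the DFA.
(A) (0|1)*1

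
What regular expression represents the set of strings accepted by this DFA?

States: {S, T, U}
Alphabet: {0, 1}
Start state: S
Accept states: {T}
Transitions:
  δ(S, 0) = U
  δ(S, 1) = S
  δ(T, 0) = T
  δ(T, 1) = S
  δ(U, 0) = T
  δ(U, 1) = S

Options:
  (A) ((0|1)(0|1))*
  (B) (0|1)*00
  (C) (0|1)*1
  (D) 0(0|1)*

Check each option against the DFA on short strings; one disagreement eliminates an option:
  (A) ((0|1)(0|1))*: on ε the DFA stays in S and rejects (S ∉ Accept), but the regex matches it → eliminate
  (B) (0|1)*00: agrees with the DFA on every string of length ≤ 6
  (C) (0|1)*1: on '1' the DFA goes S → S and rejects (S ∉ Accept), but the regex matches it → eliminate
  (D) 0(0|1)*: on '0' the DFA goes S → U and rejects (U ∉ Accept), but the regex matches it → eliminate
Only (B) is consistent with the DFA.
(B) (0|1)*00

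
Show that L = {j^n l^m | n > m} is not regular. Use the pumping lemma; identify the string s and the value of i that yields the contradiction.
Assume L is regular with pumping length p. Idea: pumping down the j-block drops the j-count to at most the l-count.
Choose s = j^(p+1) l^p ∈ L (|s| = 2p+1 ≥ p). By the pumping lemma, s = xyz with |xy| ≤ p, |y| > 0, so y = j^k with k ≥ 1. Take i = 0: xz = j^(p+1−k) l^p. Since k ≥ 1, p+1−k ≤ p, so the number of j's is no longer strictly greater than the number of l's, hence xz ∉ L.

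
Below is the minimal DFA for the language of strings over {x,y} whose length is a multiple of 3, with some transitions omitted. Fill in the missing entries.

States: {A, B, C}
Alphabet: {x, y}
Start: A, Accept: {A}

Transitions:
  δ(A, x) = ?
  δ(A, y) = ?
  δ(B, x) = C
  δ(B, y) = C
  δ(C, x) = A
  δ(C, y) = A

From the language and accept set, identify what each state tracks — A: length ≡ 0 (mod 3); B: length ≡ 1 (mod 3); C: length ≡ 2 (mod 3).
Each missing δ(q, a) is the state matching the new tracked value after reading a.
δ(A, x) = B; δ(A, y) = B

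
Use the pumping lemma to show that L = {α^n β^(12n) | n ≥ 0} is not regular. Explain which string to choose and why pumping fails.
Assume L is regular with pumping length p. Idea: pumping the α-block breaks the 1:12 ratio.
Choose s = α^p β^(12p) (length 13p ≥ p). By the pumping lemma, s = xyz with |xy| ≤ p, |y| > 0, so y = α^k with k ≥ 1. Then xy²z = α^(p+k) β^(12p). For this to be in L we would need 12p = 12(p+k), i.e. 12k = 0, contradicting k ≥ 1. So xy²z ∉ L.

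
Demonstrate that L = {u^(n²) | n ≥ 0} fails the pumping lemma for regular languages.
Assume L is regular with pumping length p. Idea: pumping adds a fixed amount, but gaps between consecutive squares grow.
Choose s = u^(p²) (length p² ≥ p). By the pumping lemma, s = xyz with |xy| ≤ p, |y| > 0, so |y| = k with 1 ≤ k ≤ p. Then |xy²z| = p²+k. Since p² < p²+k ≤ p²+p < (p+1)², the length p²+k lies strictly between consecutive squares, so it is not a perfect square and xy²z ∉ L.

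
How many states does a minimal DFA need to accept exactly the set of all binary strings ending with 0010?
By Myhill–Nerode, count the distinguishable equivalence classes: 5 classes — one per longest suffix of the input that is a prefix of '0010' (lengths 0 through 4); only the length-4 class is accepting.
5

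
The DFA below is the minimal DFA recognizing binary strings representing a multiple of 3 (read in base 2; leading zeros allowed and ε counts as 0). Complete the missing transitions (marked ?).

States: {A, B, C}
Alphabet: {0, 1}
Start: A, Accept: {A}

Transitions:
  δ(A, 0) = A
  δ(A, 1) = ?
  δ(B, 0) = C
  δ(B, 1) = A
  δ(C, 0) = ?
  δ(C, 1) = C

From the language and accept set, identify what each state tracks — A: value ≡ 0 (mod 3); B: value ≡ 1 (mod 3); C: value ≡ 2 (mod 3).
Each missing δ(q, a) is the state matching the new tracked value after reading a.
δ(A, 1) = B; δ(C, 0) = B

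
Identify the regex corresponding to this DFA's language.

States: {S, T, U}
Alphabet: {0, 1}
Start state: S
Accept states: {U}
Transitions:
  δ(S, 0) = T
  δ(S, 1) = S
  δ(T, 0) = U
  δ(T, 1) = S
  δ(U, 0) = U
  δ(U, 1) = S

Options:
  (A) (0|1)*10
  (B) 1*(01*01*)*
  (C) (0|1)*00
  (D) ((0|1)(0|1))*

Check each option against the DFA on short strings; one disagreement eliminates an option:
  (A) (0|1)*10: on '00' the DFA goes S → T → U and accepts (U ∈ Accept), but the regex does not match it → eliminate
  (B) 1*(01*01*)*: on ε the DFA stays in S and rejects (S ∉ Accept), but the regex matches it → eliminate
  (C) (0|1)*00: agrees with the DFA on every string of length ≤ 6
  (D) ((0|1)(0|1))*: on ε the DFA stays in S and rejects (S ∉ Accept), but the regex matches it → eliminate
Only (C) is consistent with the DFA.
(C) (0|1)*00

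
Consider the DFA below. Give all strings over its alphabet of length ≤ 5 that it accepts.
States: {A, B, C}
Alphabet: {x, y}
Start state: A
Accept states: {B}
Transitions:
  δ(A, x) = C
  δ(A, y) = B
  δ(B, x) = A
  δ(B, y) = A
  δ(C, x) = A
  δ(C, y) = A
y, xxy, xyy, yxy, yyy, xxxxy, xxxyy, xxyxy, xxyyy, xyxxy, xyxyy, xyyxy, xyyyy, yxxxy, yxxyy, yxyxy, yxyyy, yyxxy, yyxyy, yyyxy, yyyyy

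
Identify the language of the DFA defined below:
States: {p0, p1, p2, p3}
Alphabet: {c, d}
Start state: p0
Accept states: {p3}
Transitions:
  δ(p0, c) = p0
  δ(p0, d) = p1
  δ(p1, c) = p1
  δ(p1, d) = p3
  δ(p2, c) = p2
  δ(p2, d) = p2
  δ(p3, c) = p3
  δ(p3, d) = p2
Testing a few strings:
  'cdc' → reject
  'dcd' → accept
  'c' → reject
  'cc' → reject
State roles: p0=zero d's; p1=one d; p2=≥ three d's (dead); p3=two d's
All strings over {c,d} containing exactly two d's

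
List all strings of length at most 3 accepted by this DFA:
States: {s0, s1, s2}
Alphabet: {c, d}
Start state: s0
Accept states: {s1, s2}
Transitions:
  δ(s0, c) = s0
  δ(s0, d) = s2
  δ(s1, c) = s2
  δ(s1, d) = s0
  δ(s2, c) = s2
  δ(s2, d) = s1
d, cd, dc, dd, ccd, cdc, cdd, dcc, dcd, ddc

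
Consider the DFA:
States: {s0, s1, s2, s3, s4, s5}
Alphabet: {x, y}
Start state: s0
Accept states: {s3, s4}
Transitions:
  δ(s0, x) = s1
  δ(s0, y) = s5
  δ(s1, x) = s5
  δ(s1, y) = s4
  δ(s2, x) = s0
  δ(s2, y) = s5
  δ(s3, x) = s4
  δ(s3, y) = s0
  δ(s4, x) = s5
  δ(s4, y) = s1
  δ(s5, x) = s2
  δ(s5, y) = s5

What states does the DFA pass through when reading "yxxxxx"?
read 'y': s0 → s5
  read 'x': s5 → s2
  read 'x': s2 → s0
  read 'x': s0 → s1
  read 'x': s1 → s5
  read 'x': s5 → s2
s0 -> s5 -> s2 -> s0 -> s1 -> s5 -> s2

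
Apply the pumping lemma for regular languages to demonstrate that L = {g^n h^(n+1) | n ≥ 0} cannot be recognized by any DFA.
Assume L is regular with pumping length p. Idea: pumping the g-block breaks the fixed offset of 1.
Choose s = g^p h^(p+1) ∈ L. By the pumping lemma, s = xyz with |xy| ≤ p, |y| > 0, so y = g^k with k ≥ 1. Then xy²z = g^(p+k) h^(p+1). For this to be in L we would need p+1 = (p+k)+1, i.e. k = 0, contradicting k ≥ 1. So xy²z ∉ L.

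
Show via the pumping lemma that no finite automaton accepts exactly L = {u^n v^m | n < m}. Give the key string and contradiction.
Assume L is regular with pumping length p. Idea: pumping up the u-block makes the u-count reach the v-count.
Choose s = u^p v^(p+1) ∈ L. By the pumping lemma, s = xyz with |xy| ≤ p, |y| > 0, so y = u^k with k ≥ 1. Then xy²z = u^(p+k) v^(p+1). Since p+k ≥ p+1, the number of u's is no longer strictly less than the number of v's, so xy²z ∉ L.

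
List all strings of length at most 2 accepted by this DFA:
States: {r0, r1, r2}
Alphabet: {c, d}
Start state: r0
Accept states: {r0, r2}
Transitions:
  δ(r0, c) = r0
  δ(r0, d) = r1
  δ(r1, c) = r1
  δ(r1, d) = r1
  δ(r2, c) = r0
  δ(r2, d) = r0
ε, c, cc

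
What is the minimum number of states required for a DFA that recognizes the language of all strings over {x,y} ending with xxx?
By Myhill–Nerode, count the distinguishable equivalence classes: 4 classes — one per longest suffix of the input that is a prefix of 'xxx' (lengths 0 through 3); only the length-3 class is accepting.
4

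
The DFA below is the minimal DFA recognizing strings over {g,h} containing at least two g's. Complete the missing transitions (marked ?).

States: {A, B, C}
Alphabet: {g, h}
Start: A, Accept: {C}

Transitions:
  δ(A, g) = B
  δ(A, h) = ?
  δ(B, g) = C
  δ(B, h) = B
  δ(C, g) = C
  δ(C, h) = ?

From the language and accept set, identify what each state tracks — A: zero g's seen; B: one g seen; C: ≥ two g's seen.
Each missing δ(q, a) is the state matching the new tracked value after reading a.
δ(A, h) = A; δ(C, h) = C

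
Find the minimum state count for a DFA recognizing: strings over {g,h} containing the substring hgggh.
By Myhill–Nerode, count the distinguishable equivalence classes: 6 classes — one per longest suffix of the input that is a prefix of 'hgggh' (lengths 0 through 4), plus an absorbing 'already seen hgggh' class.
6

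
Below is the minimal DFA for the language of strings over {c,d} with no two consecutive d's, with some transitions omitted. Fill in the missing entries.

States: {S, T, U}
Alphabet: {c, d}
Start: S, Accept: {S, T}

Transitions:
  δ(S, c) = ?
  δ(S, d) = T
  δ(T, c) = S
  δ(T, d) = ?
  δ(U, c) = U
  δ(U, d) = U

From the language and accept set, identify what each state tracks — S: last symbol not d (ok); T: last symbol d (ok); U: saw dd (dead).
Each missing δ(q, a) is the state matching the new tracked value after reading a.
δ(S, c) = S; δ(T, d) = U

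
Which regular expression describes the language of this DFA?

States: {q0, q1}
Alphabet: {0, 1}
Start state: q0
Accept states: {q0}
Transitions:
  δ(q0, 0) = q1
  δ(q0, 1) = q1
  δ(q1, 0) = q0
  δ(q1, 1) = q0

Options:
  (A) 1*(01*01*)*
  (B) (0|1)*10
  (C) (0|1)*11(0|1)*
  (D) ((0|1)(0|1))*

Check each option against the DFA on short strings; one disagreement eliminates an option:
  (A) 1*(01*01*)*: on '1' the DFA goes q0 → q1 and rejects (q1 ∉ Accept), but the regex matches it → eliminate
  (B) (0|1)*10: on ε the DFA stays in q0 and accepts (q0 ∈ Accept), but the regex does not match it → eliminate
  (C) (0|1)*11(0|1)*: on ε the DFA stays in q0 and accepts (q0 ∈ Accept), but the regex does not match it → eliminate
  (D) ((0|1)(0|1))*: agrees with the DFA on every string of length ≤ 6
Only (D) is consistent with the DFA.
(D) ((0|1)(0|1))*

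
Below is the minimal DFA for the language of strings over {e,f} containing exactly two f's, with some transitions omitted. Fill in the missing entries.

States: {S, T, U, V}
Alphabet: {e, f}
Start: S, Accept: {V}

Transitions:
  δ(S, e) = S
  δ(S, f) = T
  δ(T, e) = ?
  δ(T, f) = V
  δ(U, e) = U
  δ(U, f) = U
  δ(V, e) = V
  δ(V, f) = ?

From the language and accept set, identify what each state tracks — S: zero f's; T: one f; U: ≥ three f's (dead); V: two f's.
Each missing δ(q, a) is the state matching the new tracked value after reading a.
δ(T, e) = T; δ(V, f) = U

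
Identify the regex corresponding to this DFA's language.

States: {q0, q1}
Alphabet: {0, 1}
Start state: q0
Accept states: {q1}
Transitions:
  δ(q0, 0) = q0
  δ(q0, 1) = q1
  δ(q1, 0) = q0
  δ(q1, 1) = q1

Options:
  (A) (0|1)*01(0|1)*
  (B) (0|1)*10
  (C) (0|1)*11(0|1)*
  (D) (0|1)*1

Check each option against the DFA on short strings; one disagreement eliminates an option:
  (A) (0|1)*01(0|1)*: on '1' the DFA goes q0 → q1 and accepts (q1 ∈ Accept), but the regex does not match it → eliminate
  (B) (0|1)*10: on '1' the DFA goes q0 → q1 and accepts (q1 ∈ Accept), but the regex does not match it → eliminate
  (C) (0|1)*11(0|1)*: on '1' the DFA goes q0 → q1 and accepts (q1 ∈ Accept), but the regex does not match it → eliminate
  (D) (0|1)*1: agrees with the DFA on every string of length ≤ 6
Only (D) is consistent with the DFA.
(D) (0|1)*1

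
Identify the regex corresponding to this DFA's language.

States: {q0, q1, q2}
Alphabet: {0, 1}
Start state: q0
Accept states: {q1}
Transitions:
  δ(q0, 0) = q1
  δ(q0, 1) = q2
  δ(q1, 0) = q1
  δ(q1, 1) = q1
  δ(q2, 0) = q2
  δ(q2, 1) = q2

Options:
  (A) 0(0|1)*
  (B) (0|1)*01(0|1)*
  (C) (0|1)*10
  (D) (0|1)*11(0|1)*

Check each option against the DFA on short strings; one disagreement eliminates an option:
  (A) 0(0|1)*: agrees with the DFA on every string of length ≤ 6
  (B) (0|1)*01(0|1)*: on '0' the DFA goes q0 → q1 and accepts (q1 ∈ Accept), but the regex does not match it → eliminate
  (C) (0|1)*10: on '0' the DFA goes q0 → q1 and accepts (q1 ∈ Accept), but the regex does not match it → eliminate
  (D) (0|1)*11(0|1)*: on '0' the DFA goes q0 → q1 and accepts (q1 ∈ Accept), but the regex does not match it → eliminate
Only (A) is consistent with the DFA.
(A) 0(0|1)*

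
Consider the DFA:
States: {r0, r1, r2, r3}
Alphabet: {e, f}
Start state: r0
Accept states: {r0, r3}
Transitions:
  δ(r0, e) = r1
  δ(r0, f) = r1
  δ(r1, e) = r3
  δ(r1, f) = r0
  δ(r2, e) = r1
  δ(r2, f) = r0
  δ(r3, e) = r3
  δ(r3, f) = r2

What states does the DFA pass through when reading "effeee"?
read 'e': r0 → r1
  read 'f': r1 → r0
  read 'f': r0 → r1
  read 'e': r1 → r3
  read 'e': r3 → r3
  read 'e': r3 → r3
r0 -> r1 -> r0 -> r1 -> r3 -> r3 -> r3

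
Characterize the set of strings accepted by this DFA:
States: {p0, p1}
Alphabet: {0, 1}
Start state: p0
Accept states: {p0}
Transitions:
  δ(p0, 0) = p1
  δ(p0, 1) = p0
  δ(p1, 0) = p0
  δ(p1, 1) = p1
Testing a few strings:
  '01' → reject
  '010' → accept
  '0' → reject
  '11' → accept
State roles: p0=even number of 0's so far; p1=odd number of 0's so far
All binary strings with an even number of 0's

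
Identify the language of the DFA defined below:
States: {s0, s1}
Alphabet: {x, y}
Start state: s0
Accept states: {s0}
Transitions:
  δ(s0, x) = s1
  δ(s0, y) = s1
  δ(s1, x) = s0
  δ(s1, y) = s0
Testing a few strings:
  'xy' → accept
  'yxy' → reject
  'yx' → accept
  'x' → reject
State roles: s0=even length so far; s1=odd length so far
All strings over {x,y} of even length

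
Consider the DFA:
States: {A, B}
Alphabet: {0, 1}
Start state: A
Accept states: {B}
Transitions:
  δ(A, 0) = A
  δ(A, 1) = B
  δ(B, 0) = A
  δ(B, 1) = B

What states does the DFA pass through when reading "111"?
read '1': A → B
  read '1': B → B
  read '1': B → B
A -> B -> B -> B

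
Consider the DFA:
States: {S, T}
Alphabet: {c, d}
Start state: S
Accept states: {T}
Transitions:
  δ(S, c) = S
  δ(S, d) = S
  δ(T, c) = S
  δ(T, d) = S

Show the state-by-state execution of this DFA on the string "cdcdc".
read 'c': S → S
  read 'd': S → S
  read 'c': S → S
  read 'd': S → S
  read 'c': S → S
S -> S -> S -> S -> S -> S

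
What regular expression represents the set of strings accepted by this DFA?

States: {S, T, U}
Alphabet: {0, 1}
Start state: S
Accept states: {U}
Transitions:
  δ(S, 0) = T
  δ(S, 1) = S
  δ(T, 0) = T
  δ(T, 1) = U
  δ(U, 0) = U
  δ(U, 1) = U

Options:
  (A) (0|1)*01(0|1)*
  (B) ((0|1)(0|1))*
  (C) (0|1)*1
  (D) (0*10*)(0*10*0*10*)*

Check each option against the DFA on short strings; one disagreement eliminates an option:
  (A) (0|1)*01(0|1)*: agrees with the DFA on every string of length ≤ 6
  (B) ((0|1)(0|1))*: on ε the DFA stays in S and rejects (S ∉ Accept), but the regex matches it → eliminate
  (C) (0|1)*1: on '1' the DFA goes S → S and rejects (S ∉ Accept), but the regex matches it → eliminate
  (D) (0*10*)(0*10*0*10*)*: on '1' the DFA goes S → S and rejects (S ∉ Accept), but the regex matches it → eliminate
Only (A) is consistent with the DFA.
(A) (0|1)*01(0|1)*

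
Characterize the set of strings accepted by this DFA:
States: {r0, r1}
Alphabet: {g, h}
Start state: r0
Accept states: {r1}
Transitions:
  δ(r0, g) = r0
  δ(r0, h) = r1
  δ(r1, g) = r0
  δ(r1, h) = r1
Testing a few strings:
  'hg' → reject
  'hh' → accept
  'hgh' → accept
  'g' → reject
State roles: r0=last symbol not h; r1=last symbol is h
All strings over {g,h} ending with h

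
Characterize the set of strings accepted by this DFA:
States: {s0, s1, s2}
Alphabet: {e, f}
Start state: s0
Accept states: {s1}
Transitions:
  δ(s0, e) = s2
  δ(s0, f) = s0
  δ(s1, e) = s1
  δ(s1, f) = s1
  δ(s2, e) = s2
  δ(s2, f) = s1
Testing a few strings:
  'f' → reject
  'ee' → reject
  'feee' → reject
  'ffe' → reject
State roles: s0=no e seen yet; s1=substring ef seen; s2=seen a e, waiting for f
All strings over {e,f} containing the substring ef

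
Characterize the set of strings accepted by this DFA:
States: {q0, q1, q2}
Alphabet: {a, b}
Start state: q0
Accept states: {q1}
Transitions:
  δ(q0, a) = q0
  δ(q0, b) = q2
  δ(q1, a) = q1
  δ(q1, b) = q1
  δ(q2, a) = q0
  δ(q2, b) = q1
Testing a few strings:
  'a' → reject
  'bab' → reject
  'ab' → reject
  'aa' → reject
State roles: q0=no progress toward bb; q1=substring bb seen; q2=one trailing b
All strings over {a,b} containing the substring bb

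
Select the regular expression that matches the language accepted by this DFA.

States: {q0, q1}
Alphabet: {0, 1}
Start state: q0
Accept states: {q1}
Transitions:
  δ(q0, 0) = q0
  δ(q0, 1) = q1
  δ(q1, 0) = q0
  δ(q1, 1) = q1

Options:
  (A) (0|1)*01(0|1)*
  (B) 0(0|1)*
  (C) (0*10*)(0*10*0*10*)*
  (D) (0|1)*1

Check each option against the DFA on short strings; one disagreement eliminates an option:
  (A) (0|1)*01(0|1)*: on '1' the DFA goes q0 → q1 and accepts (q1 ∈ Accept), but the regex does not match it → eliminate
  (B) 0(0|1)*: on '0' the DFA goes q0 → q0 and rejects (q0 ∉ Accept), but the regex matches it → eliminate
  (C) (0*10*)(0*10*0*10*)*: on '10' the DFA goes q0 → q1 → q0 and rejects (q0 ∉ Accept), but the regex matches it → eliminate
  (D) (0|1)*1: agrees with the DFA on every string of length ≤ 6
Only (D) is consistent with the DFA.
(D) (0|1)*1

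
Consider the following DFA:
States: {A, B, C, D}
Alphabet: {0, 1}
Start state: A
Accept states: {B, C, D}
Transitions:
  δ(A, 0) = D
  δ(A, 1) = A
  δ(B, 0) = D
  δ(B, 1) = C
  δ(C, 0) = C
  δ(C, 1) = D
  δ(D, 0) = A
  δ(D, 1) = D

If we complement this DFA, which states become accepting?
Complement accept states = All states \ Original accept states
= {A, B, C, D} \ {B, C, D}
{A}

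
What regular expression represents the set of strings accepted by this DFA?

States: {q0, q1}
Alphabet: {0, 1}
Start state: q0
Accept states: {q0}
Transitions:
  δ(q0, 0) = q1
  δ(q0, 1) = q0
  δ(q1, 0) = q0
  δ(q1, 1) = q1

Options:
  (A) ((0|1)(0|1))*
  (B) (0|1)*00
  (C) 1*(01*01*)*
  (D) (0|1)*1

Check each option against the DFA on short strings; one disagreement eliminates an option:
  (A) ((0|1)(0|1))*: on '1' the DFA goes q0 → q0 and accepts (q0 ∈ Accept), but the regex does not match it → eliminate
  (B) (0|1)*00: on ε the DFA stays in q0 and accepts (q0 ∈ Accept), but the regex does not match it → eliminate
  (C) 1*(01*01*)*: agrees with the DFA on every string of length ≤ 6
  (D) (0|1)*1: on ε the DFA stays in q0 and accepts (q0 ∈ Accept), but the regex does not match it → eliminate
Only (C) is consistent with the DFA.
(C) 1*(01*01*)*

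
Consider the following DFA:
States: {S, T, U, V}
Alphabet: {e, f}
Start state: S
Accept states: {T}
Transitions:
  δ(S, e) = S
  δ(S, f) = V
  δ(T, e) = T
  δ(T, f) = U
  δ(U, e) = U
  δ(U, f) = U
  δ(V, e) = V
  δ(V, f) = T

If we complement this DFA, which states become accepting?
Complement accept states = All states \ Original accept states
= {S, T, U, V} \ {T}
{S, U, V}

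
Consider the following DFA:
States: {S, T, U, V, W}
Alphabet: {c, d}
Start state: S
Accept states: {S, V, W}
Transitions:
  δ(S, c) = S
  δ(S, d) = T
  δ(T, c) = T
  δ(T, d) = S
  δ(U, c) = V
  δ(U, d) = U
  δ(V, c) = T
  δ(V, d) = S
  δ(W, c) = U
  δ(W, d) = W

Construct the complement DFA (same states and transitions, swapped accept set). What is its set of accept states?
Complement accept states = All states \ Original accept states
= {S, T, U, V, W} \ {S, V, W}
{T, U}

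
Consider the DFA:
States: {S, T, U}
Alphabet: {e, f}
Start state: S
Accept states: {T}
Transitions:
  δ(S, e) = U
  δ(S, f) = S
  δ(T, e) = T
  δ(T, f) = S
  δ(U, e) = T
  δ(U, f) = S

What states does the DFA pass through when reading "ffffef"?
read 'f': S → S
  read 'f': S → S
  read 'f': S → S
  read 'f': S → S
  read 'e': S → U
  read 'f': U → S
S -> S -> S -> S -> S -> U -> S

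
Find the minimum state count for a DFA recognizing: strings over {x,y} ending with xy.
By Myhill–Nerode, count the distinguishable equivalence classes: 3 classes — one per longest suffix of the input that is a prefix of 'xy' (lengths 0 through 2); only the length-2 class is accepting.
3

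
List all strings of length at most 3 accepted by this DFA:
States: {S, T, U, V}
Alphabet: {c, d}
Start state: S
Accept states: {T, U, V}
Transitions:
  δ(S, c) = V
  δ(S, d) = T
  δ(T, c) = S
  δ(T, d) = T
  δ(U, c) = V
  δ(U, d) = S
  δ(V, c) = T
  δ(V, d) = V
c, d, cc, cd, dd, ccd, cdc, cdd, dcc, dcd, ddd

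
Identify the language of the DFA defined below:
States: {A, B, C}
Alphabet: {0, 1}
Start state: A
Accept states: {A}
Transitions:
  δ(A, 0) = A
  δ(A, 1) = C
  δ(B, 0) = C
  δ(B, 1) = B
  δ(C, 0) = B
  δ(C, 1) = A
Testing a few strings:
  '1' → reject
  '100' → reject
  '00' → accept
  '1010' → reject
State roles: A=value ≡ 0 (mod 3); B=value ≡ 2 (mod 3); C=value ≡ 1 (mod 3)
All binary strings representing a multiple of 3 (read in base 2; leading zeros allowed and ε counts as 0)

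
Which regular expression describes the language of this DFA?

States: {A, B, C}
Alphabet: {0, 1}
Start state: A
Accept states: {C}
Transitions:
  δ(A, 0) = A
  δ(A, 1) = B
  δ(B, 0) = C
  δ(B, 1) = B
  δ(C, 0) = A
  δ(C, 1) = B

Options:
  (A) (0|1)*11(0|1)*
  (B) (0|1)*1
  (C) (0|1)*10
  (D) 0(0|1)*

Check each option against the DFA on short strings; one disagreement eliminates an option:
  (A) (0|1)*11(0|1)*: on '10' the DFA goes A → B → C and accepts (C ∈ Accept), but the regex does not match it → eliminate
  (B) (0|1)*1: on '1' the DFA goes A → B and rejects (B ∉ Accept), but the regex matches it → eliminate
  (C) (0|1)*10: agrees with the DFA on every string of length ≤ 6
  (D) 0(0|1)*: on '0' the DFA goes A → A and rejects (A ∉ Accept), but the regex matches it → eliminate
Only (C) is consistent with the DFA.
(C) (0|1)*10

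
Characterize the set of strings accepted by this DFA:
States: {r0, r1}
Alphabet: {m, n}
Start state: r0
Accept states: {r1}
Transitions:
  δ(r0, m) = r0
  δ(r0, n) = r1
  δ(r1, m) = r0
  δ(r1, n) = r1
Testing a few strings:
  'mnn' → accept
  'nnm' → reject
  'nmn' → accept
  'mm' → reject
State roles: r0=last symbol not n; r1=last symbol is n
All strings over {m,n} ending with n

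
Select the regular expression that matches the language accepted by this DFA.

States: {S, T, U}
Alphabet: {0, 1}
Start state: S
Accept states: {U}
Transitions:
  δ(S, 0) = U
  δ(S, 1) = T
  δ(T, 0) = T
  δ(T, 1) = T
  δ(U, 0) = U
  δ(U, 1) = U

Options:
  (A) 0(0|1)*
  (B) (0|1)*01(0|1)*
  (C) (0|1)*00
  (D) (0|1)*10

Check each option against the DFA on short strings; one disagreement eliminates an option:
  (A) 0(0|1)*: agrees with the DFA on every string of length ≤ 6
  (B) (0|1)*01(0|1)*: on '0' the DFA goes S → U and accepts (U ∈ Accept), but the regex does not match it → eliminate
  (C) (0|1)*00: on '0' the DFA goes S → U and accepts (U ∈ Accept), but the regex does not match it → eliminate
  (D) (0|1)*10: on '0' the DFA goes S → U and accepts (U ∈ Accept), but the regex does not match it → eliminate
Only (A) is consistent with the DFA.
(A) 0(0|1)*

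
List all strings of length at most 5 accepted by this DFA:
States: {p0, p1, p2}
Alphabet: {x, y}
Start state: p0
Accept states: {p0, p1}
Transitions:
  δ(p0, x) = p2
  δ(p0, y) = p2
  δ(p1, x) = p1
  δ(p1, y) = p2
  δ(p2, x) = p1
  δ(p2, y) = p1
ε, xx, xy, yx, yy, xxx, xyx, yxx, yyx, xxxx, xxyx, xxyy, xyxx, xyyx, xyyy, yxxx, yxyx, yxyy, yyxx, yyyx, yyyy, xxxxx, xxxyx, xxxyy, xxyxx, xxyyx, xyxxx, xyxyx, xyxyy, xyyxx, xyyyx, yxxxx, yxxyx, yxxyy, yxyxx, yxyyx, yyxxx, yyxyx, yyxyy, yyyxx, yyyyx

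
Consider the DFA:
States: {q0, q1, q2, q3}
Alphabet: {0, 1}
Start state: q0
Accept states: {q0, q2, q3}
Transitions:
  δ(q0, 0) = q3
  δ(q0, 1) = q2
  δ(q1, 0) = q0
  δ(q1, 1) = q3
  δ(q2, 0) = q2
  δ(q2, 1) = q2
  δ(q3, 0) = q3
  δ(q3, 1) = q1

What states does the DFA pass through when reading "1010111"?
read '1': q0 → q2
  read '0': q2 → q2
  read '1': q2 → q2
  read '0': q2 → q2
  read '1': q2 → q2
  read '1': q2 → q2
  read '1': q2 → q2
q0 -> q2 -> q2 -> q2 -> q2 -> q2 -> q2 -> q2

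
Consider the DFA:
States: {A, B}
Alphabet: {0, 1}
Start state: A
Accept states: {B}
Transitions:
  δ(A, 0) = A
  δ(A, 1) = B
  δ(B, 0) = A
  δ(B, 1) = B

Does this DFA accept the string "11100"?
Processing string "11100":
  A --1--> B
  B --1--> B
  B --1--> B
  B --0--> A
  A --0--> A
Final state: A
Accept states: {B}
No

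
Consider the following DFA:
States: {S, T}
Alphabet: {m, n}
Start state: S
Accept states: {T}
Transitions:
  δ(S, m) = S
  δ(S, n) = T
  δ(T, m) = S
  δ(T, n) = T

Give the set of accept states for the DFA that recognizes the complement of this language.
Complement accept states = All states \ Original accept states
= {S, T} \ {T}
{S}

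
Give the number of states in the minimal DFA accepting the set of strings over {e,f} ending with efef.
By Myhill–Nerode, count the distinguishable equivalence classes: 5 classes — one per longest suffix of the input that is a prefix of 'efef' (lengths 0 through 4); only the length-4 class is accepting.
5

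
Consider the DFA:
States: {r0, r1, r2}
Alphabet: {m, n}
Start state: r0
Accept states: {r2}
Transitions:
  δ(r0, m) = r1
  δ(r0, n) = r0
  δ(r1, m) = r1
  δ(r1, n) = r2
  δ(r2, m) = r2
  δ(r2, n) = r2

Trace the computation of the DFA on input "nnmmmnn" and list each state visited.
read 'n': r0 → r0
  read 'n': r0 → r0
  read 'm': r0 → r1
  read 'm': r1 → r1
  read 'm': r1 → r1
  read 'n': r1 → r2
  read 'n': r2 → r2
r0 -> r0 -> r0 -> r1 -> r1 -> r1 -> r2 -> r2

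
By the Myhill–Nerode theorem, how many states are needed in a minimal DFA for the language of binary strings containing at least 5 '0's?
By Myhill–Nerode, count the distinguishable equivalence classes: 6 classes — having seen 0, 1, …, 4, or ≥5 copies of '0'; any two classes i < j (j ≤ 5) are distinguished by the string 0^(5−j), which takes class j to 5 copies (accepted) but leaves class i below 5 (rejected).
6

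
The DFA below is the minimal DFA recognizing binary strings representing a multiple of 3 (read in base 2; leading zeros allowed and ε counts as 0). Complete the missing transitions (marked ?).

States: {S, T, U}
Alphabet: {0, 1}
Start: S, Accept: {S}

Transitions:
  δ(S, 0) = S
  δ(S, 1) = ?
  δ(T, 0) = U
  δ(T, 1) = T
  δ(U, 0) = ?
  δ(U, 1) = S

From the language and accept set, identify what each state tracks — S: value ≡ 0 (mod 3); T: value ≡ 2 (mod 3); U: value ≡ 1 (mod 3).
Each missing δ(q, a) is the state matching the new tracked value after reading a.
δ(S, 1) = U; δ(U, 0) = T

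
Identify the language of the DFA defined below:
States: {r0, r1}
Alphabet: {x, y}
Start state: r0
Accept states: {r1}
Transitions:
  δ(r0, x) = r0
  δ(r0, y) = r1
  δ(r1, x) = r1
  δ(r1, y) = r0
Testing a few strings:
  'xx' → reject
  'yxy' → reject
  'y' → accept
  'yyy' → accept
State roles: r0=even number of y's so far; r1=odd number of y's so far
All strings over {x,y} with an odd number of y's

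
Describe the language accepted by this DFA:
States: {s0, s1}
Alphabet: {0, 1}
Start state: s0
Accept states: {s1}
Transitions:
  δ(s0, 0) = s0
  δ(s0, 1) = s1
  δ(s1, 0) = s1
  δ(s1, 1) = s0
Testing a few strings:
  '01' → accept
  '1' → accept
  '111' → accept
  '00' → reject
State roles: s0=even number of 1's so far; s1=odd number of 1's so far
All binary strings with an odd number of 1's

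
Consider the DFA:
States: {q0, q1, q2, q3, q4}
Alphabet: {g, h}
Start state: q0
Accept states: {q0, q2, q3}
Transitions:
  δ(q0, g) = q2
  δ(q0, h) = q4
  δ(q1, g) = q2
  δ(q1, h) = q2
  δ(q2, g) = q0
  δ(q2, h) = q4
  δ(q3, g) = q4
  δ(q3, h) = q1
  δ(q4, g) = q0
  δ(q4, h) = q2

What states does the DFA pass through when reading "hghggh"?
read 'h': q0 → q4
  read 'g': q4 → q0
  read 'h': q0 → q4
  read 'g': q4 → q0
  read 'g': q0 → q2
  read 'h': q2 → q4
q0 -> q4 -> q0 -> q4 -> q0 -> q2 -> q4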